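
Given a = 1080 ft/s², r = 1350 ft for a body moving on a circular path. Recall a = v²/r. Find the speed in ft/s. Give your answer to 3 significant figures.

1210 ft/s

Solving a = v²/r for v: v = √(a·r).
a = 1080 ft/s² = 329.2 m/s²; r = 1350 ft = 411.5 m.
v = 368.0 m/s
368.0 m/s × (1 ft/s / 0.3048 m/s) = 1207 ft/s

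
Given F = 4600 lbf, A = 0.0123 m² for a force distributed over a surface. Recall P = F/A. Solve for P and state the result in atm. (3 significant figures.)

16.4 atm

Directly: P = F/A.
F = 4600 lbf = 20462 N; A = 0.0123 m².
P = 1.664×10^6 Pa
1.664×10^6 Pa × (1 atm / 1.013×10^5 Pa) = 16.42 atm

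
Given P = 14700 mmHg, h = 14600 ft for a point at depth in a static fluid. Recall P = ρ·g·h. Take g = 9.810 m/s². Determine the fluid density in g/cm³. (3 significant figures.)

Solving P = ρ·g·h for ρ: ρ = P/(g·h).
P = 14700 mmHg = 1.960×10^6 Pa; h = 14600 ft = 4450 m; g = 9.810 m/s².
ρ = 44.89 kg/m³
44.89 kg/m³ × (1 g/cm³ / 1000 kg/m³) = 0.04489 g/cm³

0.0449 g/cm³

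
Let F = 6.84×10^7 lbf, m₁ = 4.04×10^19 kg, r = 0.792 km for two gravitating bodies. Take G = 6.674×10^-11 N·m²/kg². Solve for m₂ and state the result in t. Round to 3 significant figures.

From Newton's law of gravitation: m₂ = F·r²/(G·m₁).
F = 6.84×10^7 lbf = 3.043×10^8 N; m₁ = 4.04×10^19 kg; r = 0.792 km = 792.0 m; G = 6.674×10^-11 N·m²/kg².
m₂ = 70782 kg
70782 kg × (1 t / 1000 kg) = 70.78 t

70.8 t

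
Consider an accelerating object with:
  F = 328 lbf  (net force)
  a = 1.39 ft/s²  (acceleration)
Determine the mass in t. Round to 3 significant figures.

Solving F = m·a for m: m = F/a.
F = 328 lbf = 1459 N; a = 1.39 ft/s² = 0.4237 m/s².
m = 3444 kg
3444 kg × (1 t / 1000 kg) = 3.444 t

3.44 t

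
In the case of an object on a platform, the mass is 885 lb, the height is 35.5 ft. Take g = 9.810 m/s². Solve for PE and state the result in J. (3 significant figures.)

PE is given directly by: PE = mgh.
m = 885 lb = 401.4 kg; h = 35.5 ft = 10.82 m; g = 9.810 m/s².
PE = 42611 J

42600 J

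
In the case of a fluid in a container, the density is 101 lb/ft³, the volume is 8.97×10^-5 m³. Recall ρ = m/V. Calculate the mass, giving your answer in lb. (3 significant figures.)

Rearranging: m = ρV.
ρ = 101 lb/ft³ = 1618 kg/m³; V = 8.97×10^-5 m³.
m = 0.1451 kg
0.1451 kg × (1 lb / 0.4536 kg) = 0.3199 lb

0.320 lb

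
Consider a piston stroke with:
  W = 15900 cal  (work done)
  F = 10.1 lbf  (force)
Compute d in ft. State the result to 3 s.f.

Rearranging: d = W/F.
W = 15900 cal = 66526 J; F = 10.1 lbf = 44.93 N.
d = 1481 m
1481 m × (1 ft / 0.3048 m) = 4858 ft

4860 ft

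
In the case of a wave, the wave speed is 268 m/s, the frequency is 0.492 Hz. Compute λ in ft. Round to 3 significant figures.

Rearranging v = f·λ for λ: λ = v/f.
v = 268 m/s; f = 0.492 Hz.
λ = 544.7 m
544.7 m × (1 ft / 0.3048 m) = 1787 ft

1790 ft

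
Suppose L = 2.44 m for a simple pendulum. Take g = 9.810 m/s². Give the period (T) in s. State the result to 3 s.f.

3.13 s

Directly: T = 2π√(L/g).
L = 2.44 m; g = 9.810 m/s².
T = 3.134 s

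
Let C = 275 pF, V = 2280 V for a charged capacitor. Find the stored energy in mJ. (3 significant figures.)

0.715 mJ

Directly: E = ½CV².
C = 275 pF = 2.750×10^-10 F; V = 2280 V.
E = 7.148×10^-4 J
7.148×10^-4 J × (1 mJ / 0.001000 J) = 0.7148 mJ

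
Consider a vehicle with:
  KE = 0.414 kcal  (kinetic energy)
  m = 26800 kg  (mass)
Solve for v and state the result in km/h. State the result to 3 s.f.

1.29 km/h

Solving KE = ½mv² for v: v = √(2·KE/m).
KE = 0.414 kcal = 1732 J; m = 26800 kg.
v = 0.3595 m/s
0.3595 m/s × (1 km/h / 0.2778 m/s) = 1.294 km/h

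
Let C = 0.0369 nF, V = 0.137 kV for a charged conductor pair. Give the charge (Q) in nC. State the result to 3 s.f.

Solving C = Q/V for Q: Q = CV.
C = 0.0369 nF = 3.690×10^-11 F; V = 0.137 kV = 137.0 V.
Q = 5.055×10^-9 C
5.055×10^-9 C × (1 nC / 1.000×10^-9 C) = 5.055 nC

5.06 nC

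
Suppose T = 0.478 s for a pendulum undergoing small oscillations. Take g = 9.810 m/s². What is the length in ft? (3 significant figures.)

0.186 ft

Solving T = 2π√(L/g) for L: L = g·(T/2π)².
T = 0.478 s; g = 9.810 m/s².
L = 0.05678 m
0.05678 m × (1 ft / 0.3048 m) = 0.1863 ft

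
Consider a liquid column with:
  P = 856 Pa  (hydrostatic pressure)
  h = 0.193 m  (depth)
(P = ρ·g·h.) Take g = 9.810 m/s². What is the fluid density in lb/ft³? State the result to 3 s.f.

Rearranging P = ρ·g·h for ρ: ρ = P/(g·h).
P = 856 Pa; h = 0.193 m; g = 9.810 m/s².
ρ = 452.1 kg/m³
452.1 kg/m³ × (1 lb/ft³ / 16.02 kg/m³) = 28.22 lb/ft³

28.2 lb/ft³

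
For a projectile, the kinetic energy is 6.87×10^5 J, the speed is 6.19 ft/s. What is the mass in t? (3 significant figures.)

Rearranging KE = ½mv² for m: m = 2·KE/v².
KE = 6.87×10^5 J; v = 6.19 ft/s = 1.887 m/s.
m = 3.860×10^5 kg
3.860×10^5 kg × (1 t / 1000 kg) = 386.0 t

386 t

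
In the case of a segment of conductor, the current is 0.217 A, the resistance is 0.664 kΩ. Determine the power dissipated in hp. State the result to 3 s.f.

0.0419 hp

Directly: P = I²R.
I = 0.217 A; R = 0.664 kΩ = 664.0 Ω.
P = 31.27 W
31.27 W × (1 hp / 745.7 W) = 0.04193 hp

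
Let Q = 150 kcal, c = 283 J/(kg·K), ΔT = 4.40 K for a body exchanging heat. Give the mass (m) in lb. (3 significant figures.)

1110 lb

Solving Q = m·c·ΔT for m: m = Q/(c·ΔT).
Q = 150 kcal = 6.276×10^5 J; c = 283 J/(kg·K); ΔT = 4.40 K.
m = 504.0 kg
504.0 kg × (1 lb / 0.4536 kg) = 1111 lb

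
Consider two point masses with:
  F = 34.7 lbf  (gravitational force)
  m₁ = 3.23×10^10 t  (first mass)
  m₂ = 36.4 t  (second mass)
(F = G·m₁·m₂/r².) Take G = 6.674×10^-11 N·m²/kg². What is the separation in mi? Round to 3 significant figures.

From Newton's law of gravitation: r = √(G·m₁m₂/F).
F = 34.7 lbf = 154.4 N; m₁ = 3.23×10^10 t = 3.230×10^13 kg; m₂ = 36.4 t = 36400 kg; G = 6.674×10^-11 N·m²/kg².
r = 713.0 m
713.0 m × (1 mi / 1609 m) = 0.4430 mi

0.443 mi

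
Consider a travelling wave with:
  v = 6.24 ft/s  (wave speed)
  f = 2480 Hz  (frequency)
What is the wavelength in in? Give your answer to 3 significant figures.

0.0302 in

Rearranging v = f·λ for λ: λ = v/f.
v = 6.24 ft/s = 1.902 m/s; f = 2480 Hz.
λ = 7.669×10^-4 m
7.669×10^-4 m × (1 in / 0.02540 m) = 0.03019 in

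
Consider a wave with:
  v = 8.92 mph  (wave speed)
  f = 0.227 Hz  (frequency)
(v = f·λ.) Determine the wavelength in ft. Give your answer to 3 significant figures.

57.6 ft

Solving v = f·λ for λ: λ = v/f.
v = 8.92 mph = 3.988 m/s; f = 0.227 Hz.
λ = 17.57 m
17.57 m × (1 ft / 0.3048 m) = 57.63 ft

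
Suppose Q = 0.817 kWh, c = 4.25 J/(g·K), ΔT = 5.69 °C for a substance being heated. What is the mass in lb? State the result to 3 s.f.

268 lb

Rearranging: m = Q/(c·ΔT).
Q = 0.817 kWh = 2.941×10^6 J; c = 4.25 J/(g·K) = 4250 J/(kg·K); ΔT = 5.69 °C = 5.690 K.
m = 121.6 kg
121.6 kg × (1 lb / 0.4536 kg) = 268.1 lb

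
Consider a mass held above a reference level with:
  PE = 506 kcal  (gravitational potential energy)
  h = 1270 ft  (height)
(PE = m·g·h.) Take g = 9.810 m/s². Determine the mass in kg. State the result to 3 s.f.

558 kg

Rearranging: m = PE/(g·h).
PE = 506 kcal = 2.117×10^6 J; h = 1270 ft = 387.1 m; g = 9.810 m/s².
m = 557.5 kg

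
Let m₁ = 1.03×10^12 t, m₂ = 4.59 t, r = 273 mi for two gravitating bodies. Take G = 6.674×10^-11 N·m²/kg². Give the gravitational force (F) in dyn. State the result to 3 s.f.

163 dyn

F is given directly by: F = Gm₁m₂/r².
m₁ = 1.03×10^12 t = 1.030×10^15 kg; m₂ = 4.59 t = 4590 kg; r = 273 mi = 4.394×10^5 m; G = 6.674×10^-11 N·m²/kg².
F = 0.001635 N  (the unit combination reduces to kg·m/s² = N)
0.001635 N × (1 dyn / 1.000×10^-5 N) = 163.5 dyn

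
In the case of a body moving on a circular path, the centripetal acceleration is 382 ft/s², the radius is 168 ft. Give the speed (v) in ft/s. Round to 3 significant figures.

Rearranging a = v²/r for v: v = √(a·r).
a = 382 ft/s² = 116.4 m/s²; r = 168 ft = 51.21 m.
v = 77.21 m/s
77.21 m/s × (1 ft/s / 0.3048 m/s) = 253.3 ft/s

253 ft/s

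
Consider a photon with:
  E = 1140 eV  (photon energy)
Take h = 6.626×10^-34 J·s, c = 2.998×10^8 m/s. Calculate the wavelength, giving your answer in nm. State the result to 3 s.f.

1.09 nm

Rearranging E = h·c/λ for λ: λ = hc/E.
E = 1140 eV = 1.826×10^-16 J; h = 6.626×10^-34 J·s; c = 2.998×10^8 m/s.
λ = 1.088×10^-9 m
1.088×10^-9 m × (1 nm / 1.000×10^-9 m) = 1.088 nm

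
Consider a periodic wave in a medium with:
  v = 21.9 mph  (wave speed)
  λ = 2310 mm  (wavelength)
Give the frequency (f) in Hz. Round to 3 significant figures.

4.24 Hz

Rearranging: f = v/λ.
v = 21.9 mph = 9.790 m/s; λ = 2310 mm = 2.310 m.
f = 4.238 Hz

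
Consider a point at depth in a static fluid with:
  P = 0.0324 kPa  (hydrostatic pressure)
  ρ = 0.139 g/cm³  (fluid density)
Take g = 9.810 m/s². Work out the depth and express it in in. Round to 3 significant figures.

0.935 in

Rearranging P = ρ·g·h for h: h = P/(ρ·g).
P = 0.0324 kPa = 32.40 Pa; ρ = 0.139 g/cm³ = 139.0 kg/m³; g = 9.810 m/s².
h = 0.02376 m
0.02376 m × (1 in / 0.02540 m) = 0.9355 in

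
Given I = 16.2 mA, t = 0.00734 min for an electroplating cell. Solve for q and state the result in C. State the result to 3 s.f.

0.00713 C

q is given directly by: q = It.
I = 16.2 mA = 0.01620 A; t = 0.00734 min = 0.4404 s.
q = 0.007134 C  (the unit combination reduces to A·s = C)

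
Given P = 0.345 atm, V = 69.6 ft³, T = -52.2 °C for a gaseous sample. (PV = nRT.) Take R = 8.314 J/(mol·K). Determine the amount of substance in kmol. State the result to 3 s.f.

0.0375 kmol

Rearranging: n = PV/(RT).
P = 0.345 atm = 34957 Pa; V = 69.6 ft³ = 1.971 m³; T = -52.2 °C = 220.9 K; R = 8.314 J/(mol·K).
n = 37.50 mol
37.50 mol × (1 kmol / 1000 mol) = 0.03750 kmol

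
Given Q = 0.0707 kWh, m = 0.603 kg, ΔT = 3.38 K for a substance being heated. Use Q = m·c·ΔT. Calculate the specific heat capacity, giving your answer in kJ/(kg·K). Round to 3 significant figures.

Rearranging Q = m·c·ΔT for c: c = Q/(m·ΔT).
Q = 0.0707 kWh = 2.545×10^5 J; m = 0.603 kg; ΔT = 3.38 K.
c = 1.249×10^5 J/(kg·K)
1.249×10^5 J/(kg·K) × (1 kJ/(kg·K) / 1000 J/(kg·K)) = 124.9 kJ/(kg·K)

125 kJ/(kg·K)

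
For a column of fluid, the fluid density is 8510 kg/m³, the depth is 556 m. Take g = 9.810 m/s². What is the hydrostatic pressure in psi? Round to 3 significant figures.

6730 psi

Directly: P = ρgh.
ρ = 8510 kg/m³; h = 556 m; g = 9.810 m/s².
P = 4.642×10^7 Pa
4.642×10^7 Pa × (1 psi / 6895 Pa) = 6732 psi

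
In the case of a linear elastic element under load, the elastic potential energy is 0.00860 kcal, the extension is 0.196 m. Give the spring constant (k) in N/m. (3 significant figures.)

Solving U = ½k·x² for k: k = 2U/x².
U = 0.00860 kcal = 35.98 J; x = 0.196 m.
k = 1873 N/m

1870 N/m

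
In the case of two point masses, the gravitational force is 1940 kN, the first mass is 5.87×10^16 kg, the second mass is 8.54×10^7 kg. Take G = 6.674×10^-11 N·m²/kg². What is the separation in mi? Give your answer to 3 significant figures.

From Newton's law of gravitation: r = √(G·m₁m₂/F).
F = 1940 kN = 1.940×10^6 N; m₁ = 5.87×10^16 kg; m₂ = 8.54×10^7 kg; G = 6.674×10^-11 N·m²/kg².
r = 13132 m
13132 m × (1 mi / 1609 m) = 8.160 mi

8.16 mi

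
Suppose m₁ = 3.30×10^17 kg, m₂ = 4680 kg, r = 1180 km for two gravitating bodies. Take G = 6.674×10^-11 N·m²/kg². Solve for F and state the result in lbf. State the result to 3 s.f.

0.0166 lbf

Directly: F = Gm₁m₂/r².
m₁ = 3.30×10^17 kg; m₂ = 4680 kg; r = 1180 km = 1.180×10^6 m; G = 6.674×10^-11 N·m²/kg².
F = 0.07403 N
0.07403 N × (1 lbf / 4.448 N) = 0.01664 lbf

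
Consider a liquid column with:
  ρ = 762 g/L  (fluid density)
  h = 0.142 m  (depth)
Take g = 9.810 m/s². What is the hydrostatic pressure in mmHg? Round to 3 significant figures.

7.96 mmHg

P is given directly by: P = ρgh.
ρ = 762 g/L = 762.0 kg/m³; h = 0.142 m; g = 9.810 m/s².
P = 1061 Pa  (the unit combination reduces to kg/(m·s²) = Pa)
1061 Pa × (1 mmHg / 133.3 Pa) = 7.962 mmHg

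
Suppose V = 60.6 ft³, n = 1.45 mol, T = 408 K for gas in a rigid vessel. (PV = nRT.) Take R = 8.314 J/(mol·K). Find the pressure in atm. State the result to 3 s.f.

Directly: P = nRT/V.
V = 60.6 ft³ = 1.716 m³; n = 1.45 mol; T = 408 K; R = 8.314 J/(mol·K).
P = 2866 Pa  (the unit combination reduces to kg/(m·s²) = Pa)
2866 Pa × (1 atm / 1.013×10^5 Pa) = 0.02829 atm

0.0283 atm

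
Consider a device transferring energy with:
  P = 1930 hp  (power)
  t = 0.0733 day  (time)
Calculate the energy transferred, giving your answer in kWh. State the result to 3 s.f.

Solving P = W/t for W: W = P·t.
P = 1930 hp = 1.439×10^6 W; t = 0.0733 day = 6333 s.
W = 9.115×10^9 J
9.115×10^9 J × (1 kWh / 3.600×10^6 J) = 2532 kWh

2530 kWh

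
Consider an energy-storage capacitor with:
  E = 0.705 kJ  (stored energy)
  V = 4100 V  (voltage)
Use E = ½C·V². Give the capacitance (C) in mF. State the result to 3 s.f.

Rearranging: C = 2E/V².
E = 0.705 kJ = 705.0 J; V = 4100 V.
C = 8.388×10^-5 F
8.388×10^-5 F × (1 mF / 0.001000 F) = 0.08388 mF

0.0839 mF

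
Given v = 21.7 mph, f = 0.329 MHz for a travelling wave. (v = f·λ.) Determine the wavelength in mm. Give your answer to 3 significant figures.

0.0295 mm

Rearranging: λ = v/f.
v = 21.7 mph = 9.701 m/s; f = 0.329 MHz = 3.290×10^5 Hz.
λ = 2.949×10^-5 m
2.949×10^-5 m × (1 mm / 0.001000 m) = 0.02949 mm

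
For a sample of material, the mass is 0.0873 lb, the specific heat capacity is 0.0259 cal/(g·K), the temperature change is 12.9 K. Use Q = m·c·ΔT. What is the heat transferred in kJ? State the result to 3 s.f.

Q is given directly by: Q = mcΔT.
m = 0.0873 lb = 0.03960 kg; c = 0.0259 cal/(g·K) = 108.4 J/(kg·K); ΔT = 12.9 K.
Q = 55.36 J  (the unit combination reduces to kg·m²/s² = J)
55.36 J × (1 kJ / 1000 J) = 0.05536 kJ

0.0554 kJ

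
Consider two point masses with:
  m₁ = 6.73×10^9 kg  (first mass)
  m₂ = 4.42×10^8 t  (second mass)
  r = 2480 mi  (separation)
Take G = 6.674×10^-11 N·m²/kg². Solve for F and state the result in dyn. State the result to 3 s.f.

From Newton's law of gravitation: F = Gm₁m₂/r².
m₁ = 6.73×10^9 kg; m₂ = 4.42×10^8 t = 4.420×10^11 kg; r = 2480 mi = 3.991×10^6 m; G = 6.674×10^-11 N·m²/kg².
F = 0.01246 N
0.01246 N × (1 dyn / 1.000×10^-5 N) = 1246 dyn

1250 dyn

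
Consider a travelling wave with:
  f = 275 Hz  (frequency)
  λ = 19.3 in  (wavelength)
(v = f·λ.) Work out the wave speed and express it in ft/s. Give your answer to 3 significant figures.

442 ft/s

v is given directly by: v = fλ.
f = 275 Hz; λ = 19.3 in = 0.4902 m.
v = 134.8 m/s
134.8 m/s × (1 ft/s / 0.3048 m/s) = 442.3 ft/s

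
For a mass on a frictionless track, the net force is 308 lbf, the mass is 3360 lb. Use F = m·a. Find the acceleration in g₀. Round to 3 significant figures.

From Newton's second law: a = F/m.
F = 308 lbf = 1370 N; m = 3360 lb = 1524 kg.
a = 0.8989 m/s²
0.8989 m/s² × (1 g₀ / 9.807 m/s²) = 0.09167 g₀

0.0917 g₀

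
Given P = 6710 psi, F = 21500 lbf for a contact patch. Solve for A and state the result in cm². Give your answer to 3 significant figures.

20.7 cm²

Solving P = F/A for A: A = F/P.
P = 6710 psi = 4.626×10^7 Pa; F = 21500 lbf = 95637 N.
A = 0.002067 m²
0.002067 m² × (1 cm² / 1.000×10^-4 m²) = 20.67 cm²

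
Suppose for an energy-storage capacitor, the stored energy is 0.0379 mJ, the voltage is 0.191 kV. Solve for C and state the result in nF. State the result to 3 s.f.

Rearranging: C = 2E/V².
E = 0.0379 mJ = 3.790×10^-5 J; V = 0.191 kV = 191.0 V.
C = 2.078×10^-9 F
2.078×10^-9 F × (1 nF / 1.000×10^-9 F) = 2.078 nF

2.08 nF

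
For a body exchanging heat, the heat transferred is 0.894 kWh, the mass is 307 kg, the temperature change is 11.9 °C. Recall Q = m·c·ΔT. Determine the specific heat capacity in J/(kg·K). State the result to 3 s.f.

Solving Q = m·c·ΔT for c: c = Q/(m·ΔT).
Q = 0.894 kWh = 3.218×10^6 J; m = 307 kg; ΔT = 11.9 °C = 11.90 K.
c = 881.0 J/(kg·K)

881 J/(kg·K)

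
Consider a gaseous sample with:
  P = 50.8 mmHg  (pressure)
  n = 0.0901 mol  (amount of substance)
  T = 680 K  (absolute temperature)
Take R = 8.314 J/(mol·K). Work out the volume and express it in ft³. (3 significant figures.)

Solving PV = nRT for V: V = nRT/P.
P = 50.8 mmHg = 6773 Pa; n = 0.0901 mol; T = 680 K; R = 8.314 J/(mol·K).
V = 0.07521 m³
0.07521 m³ × (1 ft³ / 0.02832 m³) = 2.656 ft³

2.66 ft³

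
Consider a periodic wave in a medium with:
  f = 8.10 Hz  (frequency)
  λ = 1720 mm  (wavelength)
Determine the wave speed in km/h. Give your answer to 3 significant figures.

Directly: v = fλ.
f = 8.10 Hz; λ = 1720 mm = 1.720 m.
v = 13.93 m/s
13.93 m/s × (1 km/h / 0.2778 m/s) = 50.16 km/h

50.2 km/h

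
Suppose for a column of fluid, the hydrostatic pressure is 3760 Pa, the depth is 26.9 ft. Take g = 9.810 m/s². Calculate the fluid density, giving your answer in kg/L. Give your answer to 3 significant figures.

Solving P = ρ·g·h for ρ: ρ = P/(g·h).
P = 3760 Pa; h = 26.9 ft = 8.199 m; g = 9.810 m/s².
ρ = 46.75 kg/m³
46.75 kg/m³ × (1 kg/L / 1000 kg/m³) = 0.04675 kg/L

0.0467 kg/L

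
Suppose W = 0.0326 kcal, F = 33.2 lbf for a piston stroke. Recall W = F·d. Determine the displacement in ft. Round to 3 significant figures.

3.03 ft

Rearranging W = F·d for d: d = W/F.
W = 0.0326 kcal = 136.4 J; F = 33.2 lbf = 147.7 N.
d = 0.9236 m
0.9236 m × (1 ft / 0.3048 m) = 3.030 ft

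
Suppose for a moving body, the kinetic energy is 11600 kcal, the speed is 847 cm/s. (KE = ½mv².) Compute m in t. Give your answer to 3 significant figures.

1350 t

Solving KE = ½mv² for m: m = 2·KE/v².
KE = 11600 kcal = 4.853×10^7 J; v = 847 cm/s = 8.470 m/s.
m = 1.353×10^6 kg
1.353×10^6 kg × (1 t / 1000 kg) = 1353 t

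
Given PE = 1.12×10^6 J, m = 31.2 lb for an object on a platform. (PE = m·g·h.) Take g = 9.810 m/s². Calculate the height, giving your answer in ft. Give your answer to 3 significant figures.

Solving PE = m·g·h for h: h = PE/(m·g).
PE = 1.12×10^6 J; m = 31.2 lb = 14.15 kg; g = 9.810 m/s².
h = 8067 m
8067 m × (1 ft / 0.3048 m) = 26468 ft

26500 ft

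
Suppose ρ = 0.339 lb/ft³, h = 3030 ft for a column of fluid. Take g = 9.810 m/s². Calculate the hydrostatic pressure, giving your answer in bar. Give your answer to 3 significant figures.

Directly: P = ρgh.
ρ = 0.339 lb/ft³ = 5.430 kg/m³; h = 3030 ft = 923.5 m; g = 9.810 m/s².
P = 49198 Pa  (the unit combination reduces to kg/(m·s²) = Pa)
49198 Pa × (1 bar / 1.000×10^5 Pa) = 0.4920 bar

0.492 bar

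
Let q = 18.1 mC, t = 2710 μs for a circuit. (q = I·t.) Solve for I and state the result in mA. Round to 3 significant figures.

6680 mA

Solving q = I·t for I: I = q/t.
q = 18.1 mC = 0.01810 C; t = 2710 μs = 0.002710 s.
I = 6.679 A
6.679 A × (1 mA / 0.001000 A) = 6679 mA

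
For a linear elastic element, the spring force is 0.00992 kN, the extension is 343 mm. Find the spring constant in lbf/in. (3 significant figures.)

Solving F = k·x for k: k = F/x.
F = 0.00992 kN = 9.920 N; x = 343 mm = 0.3430 m.
k = 28.92 N/m
28.92 N/m × (1 lbf/in / 175.1 N/m) = 0.1651 lbf/in

0.165 lbf/in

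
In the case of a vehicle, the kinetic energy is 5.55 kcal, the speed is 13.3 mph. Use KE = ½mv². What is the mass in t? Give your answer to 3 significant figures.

Rearranging KE = ½mv² for m: m = 2·KE/v².
KE = 5.55 kcal = 23221 J; v = 13.3 mph = 5.946 m/s.
m = 1314 kg
1314 kg × (1 t / 1000 kg) = 1.314 t

1.31 t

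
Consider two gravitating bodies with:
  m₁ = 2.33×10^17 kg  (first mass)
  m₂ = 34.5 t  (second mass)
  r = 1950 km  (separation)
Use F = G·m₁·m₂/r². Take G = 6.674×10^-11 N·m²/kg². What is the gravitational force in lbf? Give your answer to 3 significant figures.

0.0317 lbf

From Newton's law of gravitation: F = Gm₁m₂/r².
m₁ = 2.33×10^17 kg; m₂ = 34.5 t = 34500 kg; r = 1950 km = 1.950×10^6 m; G = 6.674×10^-11 N·m²/kg².
F = 0.1411 N
0.1411 N × (1 lbf / 4.448 N) = 0.03172 lbf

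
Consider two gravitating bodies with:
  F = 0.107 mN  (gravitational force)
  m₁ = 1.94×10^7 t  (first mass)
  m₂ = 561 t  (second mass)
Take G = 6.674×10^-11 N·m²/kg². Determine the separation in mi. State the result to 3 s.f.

51.2 mi

Rearranging F = G·m₁·m₂/r² for r: r = √(G·m₁m₂/F).
F = 0.107 mN = 1.070×10^-4 N; m₁ = 1.94×10^7 t = 1.940×10^10 kg; m₂ = 561 t = 5.610×10^5 kg; G = 6.674×10^-11 N·m²/kg².
r = 82392 m
82392 m × (1 mi / 1609 m) = 51.20 mi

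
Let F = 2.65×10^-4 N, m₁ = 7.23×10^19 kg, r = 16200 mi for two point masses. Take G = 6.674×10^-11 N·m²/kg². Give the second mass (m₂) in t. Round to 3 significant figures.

0.0373 t

Solving F = G·m₁·m₂/r² for m₂: m₂ = F·r²/(G·m₁).
F = 2.65×10^-4 N; m₁ = 7.23×10^19 kg; r = 16200 mi = 2.607×10^7 m; G = 6.674×10^-11 N·m²/kg².
m₂ = 37.33 kg
37.33 kg × (1 t / 1000 kg) = 0.03733 t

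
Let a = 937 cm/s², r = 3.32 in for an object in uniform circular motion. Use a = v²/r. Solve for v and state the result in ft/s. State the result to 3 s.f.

2.92 ft/s

Solving a = v²/r for v: v = √(a·r).
a = 937 cm/s² = 9.370 m/s²; r = 3.32 in = 0.08433 m.
v = 0.8889 m/s
0.8889 m/s × (1 ft/s / 0.3048 m/s) = 2.916 ft/s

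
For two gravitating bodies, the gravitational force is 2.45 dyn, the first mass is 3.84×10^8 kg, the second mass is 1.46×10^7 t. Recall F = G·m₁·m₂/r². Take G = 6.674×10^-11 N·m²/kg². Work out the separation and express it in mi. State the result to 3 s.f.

From Newton's law of gravitation: r = √(G·m₁m₂/F).
F = 2.45 dyn = 2.450×10^-5 N; m₁ = 3.84×10^8 kg; m₂ = 1.46×10^7 t = 1.460×10^10 kg; G = 6.674×10^-11 N·m²/kg².
r = 3.908×10^6 m
3.908×10^6 m × (1 mi / 1609 m) = 2428 mi

2430 mi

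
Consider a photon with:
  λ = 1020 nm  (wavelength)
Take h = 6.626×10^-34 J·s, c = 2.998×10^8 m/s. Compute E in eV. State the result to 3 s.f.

Directly: E = hc/λ.
λ = 1020 nm = 1.020×10^-6 m; h = 6.626×10^-34 J·s; c = 2.998×10^8 m/s.
E = 1.948×10^-19 J
1.948×10^-19 J × (1 eV / 1.602×10^-19 J) = 1.216 eV

1.22 eV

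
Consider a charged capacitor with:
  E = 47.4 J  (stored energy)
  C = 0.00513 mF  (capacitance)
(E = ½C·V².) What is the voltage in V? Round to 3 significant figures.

4300 V

Solving E = ½C·V² for V: V = √(2E/C).
E = 47.4 J; C = 0.00513 mF = 5.130×10^-6 F.
V = 4299 V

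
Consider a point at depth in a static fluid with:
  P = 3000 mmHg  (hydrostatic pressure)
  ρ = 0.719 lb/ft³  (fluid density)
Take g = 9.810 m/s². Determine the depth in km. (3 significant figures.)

3.54 km

Rearranging: h = P/(ρ·g).
P = 3000 mmHg = 4.000×10^5 Pa; ρ = 0.719 lb/ft³ = 11.52 kg/m³; g = 9.810 m/s².
h = 3540 m
3540 m × (1 km / 1000 m) = 3.540 km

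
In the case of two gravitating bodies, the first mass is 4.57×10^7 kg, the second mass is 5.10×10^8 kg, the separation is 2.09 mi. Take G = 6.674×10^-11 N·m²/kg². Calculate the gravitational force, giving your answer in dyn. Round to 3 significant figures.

From Newton's law of gravitation: F = Gm₁m₂/r².
m₁ = 4.57×10^7 kg; m₂ = 5.10×10^8 kg; r = 2.09 mi = 3364 m; G = 6.674×10^-11 N·m²/kg².
F = 0.1375 N  (the unit combination reduces to kg·m/s² = N)
0.1375 N × (1 dyn / 1.000×10^-5 N) = 13749 dyn

13700 dyn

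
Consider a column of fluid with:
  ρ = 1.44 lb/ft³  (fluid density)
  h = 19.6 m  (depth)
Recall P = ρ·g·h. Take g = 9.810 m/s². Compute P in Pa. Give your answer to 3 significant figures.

4440 Pa

Directly: P = ρgh.
ρ = 1.44 lb/ft³ = 23.07 kg/m³; h = 19.6 m; g = 9.810 m/s².
P = 4435 Pa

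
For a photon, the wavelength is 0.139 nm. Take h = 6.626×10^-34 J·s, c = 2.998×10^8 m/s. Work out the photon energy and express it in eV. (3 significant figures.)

8920 eV

Directly: E = hc/λ.
λ = 0.139 nm = 1.390×10^-10 m; h = 6.626×10^-34 J·s; c = 2.998×10^8 m/s.
E = 1.429×10^-15 J
1.429×10^-15 J × (1 eV / 1.602×10^-19 J) = 8920 eV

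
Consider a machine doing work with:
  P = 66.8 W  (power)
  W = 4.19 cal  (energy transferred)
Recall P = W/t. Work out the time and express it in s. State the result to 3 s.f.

0.262 s

Solving P = W/t for t: t = W/P.
P = 66.8 W; W = 4.19 cal = 17.53 J.
t = 0.2624 s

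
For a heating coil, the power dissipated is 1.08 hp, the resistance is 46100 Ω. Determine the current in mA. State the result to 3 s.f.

Rearranging: I = √(P/R).
P = 1.08 hp = 805.4 W; R = 46100 Ω.
I = 0.1322 A
0.1322 A × (1 mA / 0.001000 A) = 132.2 mA

132 mA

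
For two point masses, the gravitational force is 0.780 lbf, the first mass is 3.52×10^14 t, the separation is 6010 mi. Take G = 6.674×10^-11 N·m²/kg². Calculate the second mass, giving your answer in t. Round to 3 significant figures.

Rearranging: m₂ = F·r²/(G·m₁).
F = 0.780 lbf = 3.470 N; m₁ = 3.52×10^14 t = 3.520×10^17 kg; r = 6010 mi = 9.672×10^6 m; G = 6.674×10^-11 N·m²/kg².
m₂ = 1.382×10^7 kg
1.382×10^7 kg × (1 t / 1000 kg) = 13817 t

13800 t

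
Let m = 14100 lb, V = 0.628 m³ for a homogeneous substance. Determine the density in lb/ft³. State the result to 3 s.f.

Directly: ρ = m/V.
m = 14100 lb = 6396 kg; V = 0.628 m³.
ρ = 10184 kg/m³
10184 kg/m³ × (1 lb/ft³ / 16.02 kg/m³) = 635.8 lb/ft³

636 lb/ft³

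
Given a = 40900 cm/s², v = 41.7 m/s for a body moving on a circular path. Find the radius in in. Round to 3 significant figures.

167 in

Rearranging: r = v²/a.
a = 40900 cm/s² = 409.0 m/s²; v = 41.7 m/s.
r = 4.252 m
4.252 m × (1 in / 0.02540 m) = 167.4 in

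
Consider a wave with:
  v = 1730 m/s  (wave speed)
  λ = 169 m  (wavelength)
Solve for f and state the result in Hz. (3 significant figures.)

Rearranging v = f·λ for f: f = v/λ.
v = 1730 m/s; λ = 169 m.
f = 10.24 Hz

10.2 Hz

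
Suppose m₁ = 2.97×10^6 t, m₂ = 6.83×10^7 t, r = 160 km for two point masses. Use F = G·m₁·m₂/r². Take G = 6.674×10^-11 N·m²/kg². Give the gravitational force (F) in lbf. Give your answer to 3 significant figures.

From Newton's law of gravitation: F = Gm₁m₂/r².
m₁ = 2.97×10^6 t = 2.970×10^9 kg; m₂ = 6.83×10^7 t = 6.830×10^10 kg; r = 160 km = 1.600×10^5 m; G = 6.674×10^-11 N·m²/kg².
F = 0.5288 N  (the unit combination reduces to kg·m/s² = N)
0.5288 N × (1 lbf / 4.448 N) = 0.1189 lbf

0.119 lbf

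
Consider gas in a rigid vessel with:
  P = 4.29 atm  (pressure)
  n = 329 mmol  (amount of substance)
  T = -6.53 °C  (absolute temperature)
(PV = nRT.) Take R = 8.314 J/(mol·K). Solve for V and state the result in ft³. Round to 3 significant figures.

From the ideal-gas law: V = nRT/P.
P = 4.29 atm = 4.347×10^5 Pa; n = 329 mmol = 0.3290 mol; T = -6.53 °C = 266.6 K; R = 8.314 J/(mol·K).
V = 0.001678 m³
0.001678 m³ × (1 ft³ / 0.02832 m³) = 0.05925 ft³

0.0592 ft³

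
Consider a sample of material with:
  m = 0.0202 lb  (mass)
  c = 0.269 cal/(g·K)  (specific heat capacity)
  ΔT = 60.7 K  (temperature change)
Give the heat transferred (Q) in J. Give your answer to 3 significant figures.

626 J

Directly: Q = mcΔT.
m = 0.0202 lb = 0.009163 kg; c = 0.269 cal/(g·K) = 1125 J/(kg·K); ΔT = 60.7 K.
Q = 626.0 J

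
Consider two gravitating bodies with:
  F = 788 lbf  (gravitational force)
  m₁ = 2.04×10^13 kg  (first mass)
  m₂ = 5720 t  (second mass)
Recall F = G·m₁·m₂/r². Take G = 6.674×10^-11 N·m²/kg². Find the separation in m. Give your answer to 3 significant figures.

1490 m

From Newton's law of gravitation: r = √(G·m₁m₂/F).
F = 788 lbf = 3505 N; m₁ = 2.04×10^13 kg; m₂ = 5720 t = 5.720×10^6 kg; G = 6.674×10^-11 N·m²/kg².
r = 1491 m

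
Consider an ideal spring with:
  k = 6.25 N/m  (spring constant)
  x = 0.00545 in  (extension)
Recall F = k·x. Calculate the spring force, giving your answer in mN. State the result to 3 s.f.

Directly: F = kx.
k = 6.25 N/m; x = 0.00545 in = 1.384×10^-4 m.
F = 8.652×10^-4 N
8.652×10^-4 N × (1 mN / 0.001000 N) = 0.8652 mN

0.865 mN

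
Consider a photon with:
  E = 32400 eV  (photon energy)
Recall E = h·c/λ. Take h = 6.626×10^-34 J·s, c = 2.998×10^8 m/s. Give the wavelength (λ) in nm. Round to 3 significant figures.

Rearranging E = h·c/λ for λ: λ = hc/E.
E = 32400 eV = 5.191×10^-15 J; h = 6.626×10^-34 J·s; c = 2.998×10^8 m/s.
λ = 3.827×10^-11 m
3.827×10^-11 m × (1 nm / 1.000×10^-9 m) = 0.03827 nm

0.0383 nm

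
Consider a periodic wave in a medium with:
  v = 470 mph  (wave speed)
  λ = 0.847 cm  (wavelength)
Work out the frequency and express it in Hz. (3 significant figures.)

Solving v = f·λ for f: f = v/λ.
v = 470 mph = 210.1 m/s; λ = 0.847 cm = 0.008470 m.
f = 24806 Hz

24800 Hz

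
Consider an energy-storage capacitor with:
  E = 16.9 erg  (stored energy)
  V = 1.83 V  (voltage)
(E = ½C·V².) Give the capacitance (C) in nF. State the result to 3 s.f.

1010 nF

Rearranging E = ½C·V² for C: C = 2E/V².
E = 16.9 erg = 1.690×10^-6 J; V = 1.83 V.
C = 1.009×10^-6 F
1.009×10^-6 F × (1 nF / 1.000×10^-9 F) = 1009 nF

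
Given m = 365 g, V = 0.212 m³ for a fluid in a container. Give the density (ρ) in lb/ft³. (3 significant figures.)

ρ is given directly by: ρ = m/V.
m = 365 g = 0.3650 kg; V = 0.212 m³.
ρ = 1.722 kg/m³
1.722 kg/m³ × (1 lb/ft³ / 16.02 kg/m³) = 0.1075 lb/ft³

0.107 lb/ft³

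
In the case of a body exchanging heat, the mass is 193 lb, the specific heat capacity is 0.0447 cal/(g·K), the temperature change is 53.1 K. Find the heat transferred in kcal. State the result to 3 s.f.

208 kcal

Q is given directly by: Q = mcΔT.
m = 193 lb = 87.54 kg; c = 0.0447 cal/(g·K) = 187.0 J/(kg·K); ΔT = 53.1 K.
Q = 8.694×10^5 J
8.694×10^5 J × (1 kcal / 4184 J) = 207.8 kcal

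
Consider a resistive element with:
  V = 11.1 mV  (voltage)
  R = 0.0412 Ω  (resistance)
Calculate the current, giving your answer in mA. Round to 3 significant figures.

From Ohm's law: I = V/R.
V = 11.1 mV = 0.01110 V; R = 0.0412 Ω.
I = 0.2694 A
0.2694 A × (1 mA / 0.001000 A) = 269.4 mA

269 mA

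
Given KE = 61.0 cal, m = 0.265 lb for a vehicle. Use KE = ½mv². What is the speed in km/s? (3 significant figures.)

Solving KE = ½mv² for v: v = √(2·KE/m).
KE = 61.0 cal = 255.2 J; m = 0.265 lb = 0.1202 kg.
v = 65.17 m/s
65.17 m/s × (1 km/s / 1000 m/s) = 0.06517 km/s

0.0652 km/s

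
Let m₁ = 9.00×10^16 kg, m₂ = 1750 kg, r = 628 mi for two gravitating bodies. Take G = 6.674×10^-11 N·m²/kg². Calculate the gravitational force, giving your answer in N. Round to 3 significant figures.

0.0103 N

F is given directly by: F = Gm₁m₂/r².
m₁ = 9.00×10^16 kg; m₂ = 1750 kg; r = 628 mi = 1.011×10^6 m; G = 6.674×10^-11 N·m²/kg².
F = 0.01029 N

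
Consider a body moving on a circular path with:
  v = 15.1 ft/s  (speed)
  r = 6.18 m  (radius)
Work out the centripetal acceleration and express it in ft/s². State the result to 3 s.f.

11.2 ft/s²

a is given directly by: a = v²/r.
v = 15.1 ft/s = 4.602 m/s; r = 6.18 m.
a = 3.428 m/s²
3.428 m/s² × (1 ft/s² / 0.3048 m/s²) = 11.25 ft/s²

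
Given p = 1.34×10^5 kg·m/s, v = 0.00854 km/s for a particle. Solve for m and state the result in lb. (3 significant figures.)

Rearranging p = m·v for m: m = p/v.
p = 1.34×10^5 kg·m/s; v = 0.00854 km/s = 8.540 m/s.
m = 15691 kg
15691 kg × (1 lb / 0.4536 kg) = 34592 lb

34600 lb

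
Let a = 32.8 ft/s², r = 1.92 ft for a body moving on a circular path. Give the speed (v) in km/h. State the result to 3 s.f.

Rearranging: v = √(a·r).
a = 32.8 ft/s² = 9.997 m/s²; r = 1.92 ft = 0.5852 m.
v = 2.419 m/s
2.419 m/s × (1 km/h / 0.2778 m/s) = 8.708 km/h

8.71 km/h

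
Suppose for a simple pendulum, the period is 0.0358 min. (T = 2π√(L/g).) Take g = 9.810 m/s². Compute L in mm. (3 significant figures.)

Solving T = 2π√(L/g) for L: L = g·(T/2π)².
T = 0.0358 min = 2.148 s; g = 9.810 m/s².
L = 1.147 m
1.147 m × (1 mm / 0.001000 m) = 1147 mm

1150 mm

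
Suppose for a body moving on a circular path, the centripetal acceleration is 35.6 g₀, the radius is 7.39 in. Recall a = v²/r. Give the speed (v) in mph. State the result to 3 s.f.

18.1 mph

Solving a = v²/r for v: v = √(a·r).
a = 35.6 g₀ = 349.1 m/s²; r = 7.39 in = 0.1877 m.
v = 8.095 m/s
8.095 m/s × (1 mph / 0.4470 m/s) = 18.11 mph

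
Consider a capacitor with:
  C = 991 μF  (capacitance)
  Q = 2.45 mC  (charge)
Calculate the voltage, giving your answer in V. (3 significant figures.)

Rearranging C = Q/V for V: V = Q/C.
C = 991 μF = 9.910×10^-4 F; Q = 2.45 mC = 0.002450 C.
V = 2.472 V  (the unit combination reduces to kg·m²/(A·s³) = V)

2.47 V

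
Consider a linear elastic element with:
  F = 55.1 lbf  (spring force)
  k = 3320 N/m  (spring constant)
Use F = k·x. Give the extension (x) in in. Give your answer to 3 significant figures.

Rearranging F = k·x for x: x = F/k.
F = 55.1 lbf = 245.1 N; k = 3320 N/m.
x = 0.07382 m
0.07382 m × (1 in / 0.02540 m) = 2.906 in

2.91 in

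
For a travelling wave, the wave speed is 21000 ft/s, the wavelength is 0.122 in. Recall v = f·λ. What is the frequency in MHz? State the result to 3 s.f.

2.07 MHz

Solving v = f·λ for f: f = v/λ.
v = 21000 ft/s = 6401 m/s; λ = 0.122 in = 0.003099 m.
f = 2.066×10^6 Hz
2.066×10^6 Hz × (1 MHz / 1.000×10^6 Hz) = 2.066 MHz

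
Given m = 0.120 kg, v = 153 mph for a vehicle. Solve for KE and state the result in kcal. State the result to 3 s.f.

0.0671 kcal

KE is given directly by: KE = ½mv².
m = 0.120 kg; v = 153 mph = 68.40 m/s.
KE = 280.7 J  (the unit combination reduces to kg·m²/s² = J)
280.7 J × (1 kcal / 4184 J) = 0.06709 kcal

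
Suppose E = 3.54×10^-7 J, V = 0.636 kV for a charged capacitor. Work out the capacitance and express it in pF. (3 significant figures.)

Rearranging: C = 2E/V².
E = 3.54×10^-7 J; V = 0.636 kV = 636.0 V.
C = 1.750×10^-12 F
1.750×10^-12 F × (1 pF / 1.000×10^-12 F) = 1.750 pF

1.75 pF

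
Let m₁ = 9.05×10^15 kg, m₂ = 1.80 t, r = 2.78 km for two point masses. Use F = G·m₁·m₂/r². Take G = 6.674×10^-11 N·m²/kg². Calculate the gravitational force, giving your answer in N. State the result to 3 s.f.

From Newton's law of gravitation: F = Gm₁m₂/r².
m₁ = 9.05×10^15 kg; m₂ = 1.80 t = 1800 kg; r = 2.78 km = 2780 m; G = 6.674×10^-11 N·m²/kg².
F = 140.7 N

141 N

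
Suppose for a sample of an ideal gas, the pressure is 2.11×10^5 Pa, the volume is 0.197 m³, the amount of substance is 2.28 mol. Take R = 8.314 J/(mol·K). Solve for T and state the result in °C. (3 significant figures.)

From the ideal-gas law: T = PV/(nR).
P = 2.11×10^5 Pa; V = 0.197 m³; n = 2.28 mol; R = 8.314 J/(mol·K).
T = 2193 K
2193 K − 273.15 = 1920 °C

1920 °C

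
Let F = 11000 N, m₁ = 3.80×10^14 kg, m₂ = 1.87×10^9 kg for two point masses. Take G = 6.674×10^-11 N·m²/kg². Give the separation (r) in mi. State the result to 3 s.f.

40.8 mi

From Newton's law of gravitation: r = √(G·m₁m₂/F).
F = 11000 N; m₁ = 3.80×10^14 kg; m₂ = 1.87×10^9 kg; G = 6.674×10^-11 N·m²/kg².
r = 65661 m
65661 m × (1 mi / 1609 m) = 40.80 mi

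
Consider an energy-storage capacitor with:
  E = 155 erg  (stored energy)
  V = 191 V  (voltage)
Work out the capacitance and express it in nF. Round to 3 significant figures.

0.850 nF

Rearranging E = ½C·V² for C: C = 2E/V².
E = 155 erg = 1.550×10^-5 J; V = 191 V.
C = 8.498×10^-10 F
8.498×10^-10 F × (1 nF / 1.000×10^-9 F) = 0.8498 nF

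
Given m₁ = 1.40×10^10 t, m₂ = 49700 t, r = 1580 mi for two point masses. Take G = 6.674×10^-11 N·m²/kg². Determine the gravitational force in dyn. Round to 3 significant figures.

F is given directly by: F = Gm₁m₂/r².
m₁ = 1.40×10^10 t = 1.400×10^13 kg; m₂ = 49700 t = 4.970×10^7 kg; r = 1580 mi = 2.543×10^6 m; G = 6.674×10^-11 N·m²/kg².
F = 0.007182 N  (the unit combination reduces to kg·m/s² = N)
0.007182 N × (1 dyn / 1.000×10^-5 N) = 718.2 dyn

718 dyn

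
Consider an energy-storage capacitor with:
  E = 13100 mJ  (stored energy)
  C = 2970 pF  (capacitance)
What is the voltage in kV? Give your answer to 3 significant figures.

Rearranging: V = √(2E/C).
E = 13100 mJ = 13.10 J; C = 2970 pF = 2.970×10^-9 F.
V = 93923 V  (the unit combination reduces to kg·m²/(A·s³) = V)
93923 V × (1 kV / 1000 V) = 93.92 kV

93.9 kV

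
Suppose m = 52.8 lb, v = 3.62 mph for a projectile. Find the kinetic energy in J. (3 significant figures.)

31.4 J

Directly: KE = ½mv².
m = 52.8 lb = 23.95 kg; v = 3.62 mph = 1.618 m/s.
KE = 31.36 J  (the unit combination reduces to kg·m²/s² = J)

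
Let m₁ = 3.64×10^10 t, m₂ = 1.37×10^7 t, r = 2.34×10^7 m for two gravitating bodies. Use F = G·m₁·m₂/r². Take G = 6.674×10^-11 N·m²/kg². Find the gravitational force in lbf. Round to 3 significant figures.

0.0137 lbf

F is given directly by: F = Gm₁m₂/r².
m₁ = 3.64×10^10 t = 3.640×10^13 kg; m₂ = 1.37×10^7 t = 1.370×10^10 kg; r = 2.34×10^7 m; G = 6.674×10^-11 N·m²/kg².
F = 0.06078 N
0.06078 N × (1 lbf / 4.448 N) = 0.01366 lbf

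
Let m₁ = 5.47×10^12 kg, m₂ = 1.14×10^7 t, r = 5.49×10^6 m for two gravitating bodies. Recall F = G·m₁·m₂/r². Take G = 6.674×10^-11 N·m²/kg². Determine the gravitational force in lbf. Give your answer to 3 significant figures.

From Newton's law of gravitation: F = Gm₁m₂/r².
m₁ = 5.47×10^12 kg; m₂ = 1.14×10^7 t = 1.140×10^10 kg; r = 5.49×10^6 m; G = 6.674×10^-11 N·m²/kg².
F = 0.1381 N
0.1381 N × (1 lbf / 4.448 N) = 0.03104 lbf

0.0310 lbf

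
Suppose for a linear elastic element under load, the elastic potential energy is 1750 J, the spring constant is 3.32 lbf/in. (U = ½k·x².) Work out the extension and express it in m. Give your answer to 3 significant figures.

Solving U = ½k·x² for x: x = √(2U/k).
U = 1750 J; k = 3.32 lbf/in = 581.4 N/m.
x = 2.454 m

2.45 m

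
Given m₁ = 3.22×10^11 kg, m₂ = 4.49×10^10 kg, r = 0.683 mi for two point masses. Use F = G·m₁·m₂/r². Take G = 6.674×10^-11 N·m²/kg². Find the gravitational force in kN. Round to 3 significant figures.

799 kN

From Newton's law of gravitation: F = Gm₁m₂/r².
m₁ = 3.22×10^11 kg; m₂ = 4.49×10^10 kg; r = 0.683 mi = 1099 m; G = 6.674×10^-11 N·m²/kg².
F = 7.986×10^5 N  (the unit combination reduces to kg·m/s² = N)
7.986×10^5 N × (1 kN / 1000 N) = 798.6 kN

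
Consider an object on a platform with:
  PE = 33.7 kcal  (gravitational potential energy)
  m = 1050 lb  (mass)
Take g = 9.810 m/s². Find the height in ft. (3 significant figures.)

Solving PE = m·g·h for h: h = PE/(m·g).
PE = 33.7 kcal = 1.410×10^5 J; m = 1050 lb = 476.3 kg; g = 9.810 m/s².
h = 30.18 m
30.18 m × (1 ft / 0.3048 m) = 99.01 ft

99.0 ft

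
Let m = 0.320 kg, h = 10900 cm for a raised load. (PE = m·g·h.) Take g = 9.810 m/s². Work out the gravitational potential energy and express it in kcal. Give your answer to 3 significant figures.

0.0818 kcal

PE is given directly by: PE = mgh.
m = 0.320 kg; h = 10900 cm = 109.0 m; g = 9.810 m/s².
PE = 342.2 J
342.2 J × (1 kcal / 4184 J) = 0.08178 kcal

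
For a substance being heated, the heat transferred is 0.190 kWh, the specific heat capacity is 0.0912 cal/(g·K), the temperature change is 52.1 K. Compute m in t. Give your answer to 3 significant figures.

Solving Q = m·c·ΔT for m: m = Q/(c·ΔT).
Q = 0.190 kWh = 6.840×10^5 J; c = 0.0912 cal/(g·K) = 381.6 J/(kg·K); ΔT = 52.1 K.
m = 34.41 kg
34.41 kg × (1 t / 1000 kg) = 0.03441 t

0.0344 t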